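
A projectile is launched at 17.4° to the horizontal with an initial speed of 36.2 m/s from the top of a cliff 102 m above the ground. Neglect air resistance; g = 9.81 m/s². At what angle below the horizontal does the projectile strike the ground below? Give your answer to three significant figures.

53.1°

v_x = 36.2 cos 17.4° = 34.54 m/s.
At impact |v_y| = √(v_y0² + 2 g h) = √(10.83² + 2×9.81×102) = 46.03 m/s.
Angle below horizontal = arctan(|v_y| / v_x) = arctan(46.03 / 34.54) = 53.1°.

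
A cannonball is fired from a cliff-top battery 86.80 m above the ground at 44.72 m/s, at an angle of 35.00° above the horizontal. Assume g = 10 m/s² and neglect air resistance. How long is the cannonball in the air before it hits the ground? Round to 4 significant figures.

Vertical component: v_y = 44.72 sin 35.00° = 25.650 m/s.
Taking up as positive with launch at y = 86.80 m, landing at y = 0: 0 = 86.80 + 25.650 t − ½(10) t².
Solving 5.000 t² − 25.650 t − 86.80 = 0 gives t = [25.650 + √(25.650² + 4·5.000·86.80)] / 10.00 = 7.458 s.

7.458 s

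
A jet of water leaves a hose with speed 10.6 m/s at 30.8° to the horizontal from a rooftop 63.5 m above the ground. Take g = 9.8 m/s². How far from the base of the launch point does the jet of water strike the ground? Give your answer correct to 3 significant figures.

Components: v_x = 10.6 cos 30.8° = 9.105 m/s, v_y = 10.6 sin 30.8° = 5.428 m/s.
Vertical: 0 = 63.5 + 5.428 t − ½(9.8) t² ⇒ 4.900 t² − 5.428 t − 63.5 = 0.
t = [5.428 + √(29.46 + 1245)] / 9.800 = 4.197 s.
Horizontal: R = v_x · t = 9.105 × 4.197 = 38.2 m.

38.2 m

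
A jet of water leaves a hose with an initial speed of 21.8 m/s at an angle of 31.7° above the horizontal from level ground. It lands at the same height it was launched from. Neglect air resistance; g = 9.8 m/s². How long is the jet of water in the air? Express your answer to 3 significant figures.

2.34 s

Vertical component: v_y = 21.8 sin 31.7° = 11.46 m/s.
For a projectile landing at launch height, time of flight is t = 2 v_y / g = 2 × 11.46 / 9.8 = 2.34 s.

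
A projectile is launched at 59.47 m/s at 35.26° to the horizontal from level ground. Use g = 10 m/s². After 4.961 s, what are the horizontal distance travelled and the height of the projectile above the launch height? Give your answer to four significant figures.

v_x = 59.47 cos 35.26° = 48.560 m/s; v_y0 = 59.47 sin 35.26° = 34.331 m/s.
x = v_x t = 48.560 × 4.961 = 240.9 m.
y = v_y0 t − ½ g t² = 34.331×4.961 − 5.000×4.961² = 47.26 m.

x = 240.9 m, y = 47.26 m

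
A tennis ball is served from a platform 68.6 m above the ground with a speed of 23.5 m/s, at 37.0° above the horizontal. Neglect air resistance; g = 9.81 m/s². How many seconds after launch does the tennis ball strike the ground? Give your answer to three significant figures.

5.45 s

Vertical component: v_y = 23.5 sin 37.0° = 14.14 m/s.
Taking up as positive with launch at y = 68.6 m, landing at y = 0: 0 = 68.6 + 14.14 t − ½(9.81) t².
Solving 4.905 t² − 14.14 t − 68.6 = 0 gives t = [14.14 + √(14.14² + 4·4.905·68.6)] / 9.810 = 5.45 s.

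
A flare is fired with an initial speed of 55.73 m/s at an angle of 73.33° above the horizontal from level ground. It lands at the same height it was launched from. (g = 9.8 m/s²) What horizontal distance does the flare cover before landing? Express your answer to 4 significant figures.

174.2 m

For level ground, R = v₀² sin(2θ) / g.
sin(2 × 73.33°) = sin 146.66° = 0.5496.
R = (55.73)² × 0.5496 / 9.8 = 174.2 m.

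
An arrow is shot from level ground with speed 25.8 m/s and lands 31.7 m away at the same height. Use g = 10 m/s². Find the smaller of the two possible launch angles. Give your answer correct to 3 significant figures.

Level-ground range: R = v₀² sin(2θ)/g ⇒ sin 2θ = R g / v₀² = 31.7×10/25.8² = 0.4762.
2θ = arcsin(0.4762) = 28.44° or 180° − 28.44° = 151.56°.
So θ = 14.2° or θ = 75.8°.

14.2°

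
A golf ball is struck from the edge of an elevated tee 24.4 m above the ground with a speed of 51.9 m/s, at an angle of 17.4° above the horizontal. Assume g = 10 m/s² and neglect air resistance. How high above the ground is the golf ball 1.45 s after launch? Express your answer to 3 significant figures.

36.4 m

v_y0 = 51.9 sin 17.4° = 15.52 m/s.
y(t) = 24.4 + v_y0 t − ½ g t² = 24.4 + 15.52×1.45 − ½×10×1.45² = 36.4 m.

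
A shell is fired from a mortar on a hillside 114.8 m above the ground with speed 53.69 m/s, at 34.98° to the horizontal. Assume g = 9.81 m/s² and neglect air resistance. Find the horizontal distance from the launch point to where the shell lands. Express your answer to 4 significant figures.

Components: v_x = 53.69 cos 34.98° = 43.991 m/s, v_y = 53.69 sin 34.98° = 30.780 m/s.
Vertical: 0 = 114.8 + 30.780 t − ½(9.81) t² ⇒ 4.905 t² − 30.780 t − 114.8 = 0.
t = [30.780 + √(947.41 + 2252.4)] / 9.810 = 8.9039 s.
Horizontal: R = v_x · t = 43.991 × 8.9039 = 391.7 m.

391.7 m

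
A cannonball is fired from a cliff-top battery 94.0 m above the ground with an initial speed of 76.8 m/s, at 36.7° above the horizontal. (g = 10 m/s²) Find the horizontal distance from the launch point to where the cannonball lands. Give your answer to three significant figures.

Components: v_x = 76.8 cos 36.7° = 61.58 m/s, v_y = 76.8 sin 36.7° = 45.90 m/s.
Vertical: 0 = 94.0 + 45.90 t − ½(10) t² ⇒ 5.000 t² − 45.90 t − 94.0 = 0.
t = [45.90 + √(2107 + 1880)] / 10.00 = 10.90 s.
Horizontal: R = v_x · t = 61.58 × 10.90 = 671 m.

671 m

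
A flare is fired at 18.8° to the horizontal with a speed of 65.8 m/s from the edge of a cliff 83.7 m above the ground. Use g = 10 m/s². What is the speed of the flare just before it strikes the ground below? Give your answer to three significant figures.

v_x = 65.8 cos 18.8° = 62.29 m/s is unchanged throughout.
For the vertical component, v_y² = v_y0² + 2 g h = (21.21)² + 2×10×83.7 = 2124, so |v_y| = 46.09 m/s.
Impact speed = √(v_x² + v_y²) = √(3880 + 2124) = 77.5 m/s.

77.5 m/s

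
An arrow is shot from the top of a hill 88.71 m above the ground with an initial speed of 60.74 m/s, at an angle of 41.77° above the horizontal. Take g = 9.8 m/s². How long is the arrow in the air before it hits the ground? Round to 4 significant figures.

Vertical component: v_y = 60.74 sin 41.77° = 40.461 m/s.
Taking up as positive with launch at y = 88.71 m, landing at y = 0: 0 = 88.71 + 40.461 t − ½(9.8) t².
Solving 4.900 t² − 40.461 t − 88.71 = 0 gives t = [40.461 + √(40.461² + 4·4.900·88.71)] / 9.800 = 10.06 s.

10.06 s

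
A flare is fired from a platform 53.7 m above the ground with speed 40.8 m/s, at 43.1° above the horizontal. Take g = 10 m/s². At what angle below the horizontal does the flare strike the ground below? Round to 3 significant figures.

55.3°

v_x = 40.8 cos 43.1° = 29.79 m/s.
At impact |v_y| = √(v_y0² + 2 g h) = √(27.88² + 2×10×53.7) = 43.03 m/s.
Angle below horizontal = arctan(|v_y| / v_x) = arctan(43.03 / 29.79) = 55.3°.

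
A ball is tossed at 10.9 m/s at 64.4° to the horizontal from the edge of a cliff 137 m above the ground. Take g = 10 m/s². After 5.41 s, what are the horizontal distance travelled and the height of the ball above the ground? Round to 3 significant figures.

v_x = 10.9 cos 64.4° = 4.710 m/s; v_y0 = 10.9 sin 64.4° = 9.830 m/s.
x = v_x t = 4.710 × 5.41 = 25.5 m.
y = 137 + v_y0 t − ½ g t² = 43.8 m.

x = 25.5 m, y = 43.8 m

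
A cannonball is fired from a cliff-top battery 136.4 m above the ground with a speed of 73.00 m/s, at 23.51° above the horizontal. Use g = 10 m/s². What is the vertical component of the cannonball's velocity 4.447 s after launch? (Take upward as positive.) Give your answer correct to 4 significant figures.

-15.35 m/s

Initial vertical component: v_y0 = 73.00 sin 23.51° = 29.120 m/s.
v_y(t) = v_y0 − g t = 29.120 − 10 × 4.447 = -15.35 m/s.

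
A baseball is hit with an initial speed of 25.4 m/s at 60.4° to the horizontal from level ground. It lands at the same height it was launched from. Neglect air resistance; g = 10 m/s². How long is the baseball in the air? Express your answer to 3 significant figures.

Vertical component: v_y = 25.4 sin 60.4° = 22.09 m/s.
For a projectile landing at launch height, time of flight is t = 2 v_y / g = 2 × 22.09 / 10 = 4.42 s.

4.42 s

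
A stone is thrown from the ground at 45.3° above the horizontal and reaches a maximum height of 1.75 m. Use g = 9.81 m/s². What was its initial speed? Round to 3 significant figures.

At maximum height v_y = 0, so (v₀ sin θ)² = 2 g H.
v₀ sin 45.3° = √(2 × 9.81 × 1.75) = 5.860 m/s.
v₀ = 5.860 / sin 45.3° = 5.860 / 0.7108 = 8.24 m/s.

8.24 m/s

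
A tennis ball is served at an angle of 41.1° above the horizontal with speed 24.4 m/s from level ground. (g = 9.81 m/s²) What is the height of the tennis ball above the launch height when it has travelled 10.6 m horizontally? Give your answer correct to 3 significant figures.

7.62 m

v_x = 24.4 cos 41.1° = 18.39 m/s, v_y0 = 24.4 sin 41.1° = 16.04 m/s.
Time to reach x = 10.6 m: t = x / v_x = 10.6 / 18.39 = 0.5764 s.
y = v_y0 t − ½ g t² = 16.04×0.5764 − 4.905×0.5764² = 7.62 m.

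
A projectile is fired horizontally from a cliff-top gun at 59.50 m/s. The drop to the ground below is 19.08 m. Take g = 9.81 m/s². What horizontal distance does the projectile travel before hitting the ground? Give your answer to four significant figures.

Initial vertical velocity is zero, so the fall time comes from h = ½ g t²: t = √(2 × 19.08 / 9.81) = 1.9723 s.
Horizontal motion is uniform at 59.50 m/s, so x = 59.50 × 1.9723 = 117.4 m.

117.4 m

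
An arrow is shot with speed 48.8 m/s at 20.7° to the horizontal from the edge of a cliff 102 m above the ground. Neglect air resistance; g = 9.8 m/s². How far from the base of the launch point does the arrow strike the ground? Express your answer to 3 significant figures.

304 m

Components: v_x = 48.8 cos 20.7° = 45.65 m/s, v_y = 48.8 sin 20.7° = 17.25 m/s.
Vertical: 0 = 102 + 17.25 t − ½(9.8) t² ⇒ 4.900 t² − 17.25 t − 102 = 0.
t = [17.25 + √(297.6 + 1999)] / 9.800 = 6.650 s.
Horizontal: R = v_x · t = 45.65 × 6.650 = 304 m.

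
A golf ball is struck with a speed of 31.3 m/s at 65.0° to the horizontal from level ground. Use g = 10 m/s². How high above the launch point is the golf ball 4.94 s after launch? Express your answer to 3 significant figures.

v_y0 = 31.3 sin 65.0° = 28.37 m/s.
y(t) = v_y0 t − ½ g t² = 28.37×4.94 − 5.000×4.94² = 18.1 m.

18.1 m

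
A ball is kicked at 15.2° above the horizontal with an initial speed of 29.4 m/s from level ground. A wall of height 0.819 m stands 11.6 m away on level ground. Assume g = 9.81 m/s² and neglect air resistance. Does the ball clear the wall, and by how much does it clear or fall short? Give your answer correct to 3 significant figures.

Yes — it clears the wall by 1.51 m.

v_x = 29.4 cos 15.2° = 28.37 m/s; v_y0 = 29.4 sin 15.2° = 7.708 m/s.
Time to reach the wall: t = 11.6 / 28.37 = 0.4089 s.
Height at that point: y = 7.708×0.4089 − 4.905×0.4089² = 2.332 m.
That is 2.332 − 0.819 = 1.51 m above the top of the wall, so the ball clears it.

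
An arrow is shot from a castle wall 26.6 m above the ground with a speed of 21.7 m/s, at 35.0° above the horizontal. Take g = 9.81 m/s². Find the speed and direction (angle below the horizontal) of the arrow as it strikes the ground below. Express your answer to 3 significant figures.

31.5 m/s at 55.7° below the horizontal

v_x = 21.7 cos 35.0° = 17.78 m/s (constant).
|v_y| at impact = √((12.45)² + 2×9.81×26.6) = 26.02 m/s.
Speed = √(17.78² + 26.02²) = 31.5 m/s; angle = arctan(26.02/17.78) = 55.7° below horizontal.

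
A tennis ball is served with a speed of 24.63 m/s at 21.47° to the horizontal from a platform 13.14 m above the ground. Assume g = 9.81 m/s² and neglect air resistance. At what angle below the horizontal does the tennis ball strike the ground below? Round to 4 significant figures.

v_x = 24.63 cos 21.47° = 22.921 m/s.
At impact |v_y| = √(v_y0² + 2 g h) = √(9.0149² + 2×9.81×13.14) = 18.414 m/s.
Angle below horizontal = arctan(|v_y| / v_x) = arctan(18.414 / 22.921) = 38.78°.

38.78°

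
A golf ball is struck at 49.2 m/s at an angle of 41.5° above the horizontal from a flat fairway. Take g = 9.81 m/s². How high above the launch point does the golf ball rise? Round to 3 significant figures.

54.2 m

Vertical component of launch velocity: v_y = 49.2 sin 41.5° = 32.60 m/s.
At the highest point the vertical velocity is zero, so v_y² = 2 g h_max.
h_max = (32.60)² / (2 × 9.81) = 1063 / 19.62 = 54.2 m.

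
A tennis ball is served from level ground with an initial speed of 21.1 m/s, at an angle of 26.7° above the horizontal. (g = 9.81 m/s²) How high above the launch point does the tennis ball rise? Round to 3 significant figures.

4.58 m

Vertical component of launch velocity: v_y = 21.1 sin 26.7° = 9.481 m/s.
At the highest point the vertical velocity is zero, so v_y² = 2 g h_max.
h_max = (9.481)² / (2 × 9.81) = 89.89 / 19.62 = 4.58 m.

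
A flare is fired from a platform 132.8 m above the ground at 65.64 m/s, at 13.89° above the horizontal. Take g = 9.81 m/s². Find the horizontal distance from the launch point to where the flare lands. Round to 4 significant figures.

Components: v_x = 65.64 cos 13.89° = 63.721 m/s, v_y = 65.64 sin 13.89° = 15.757 m/s.
Vertical: 0 = 132.8 + 15.757 t − ½(9.81) t² ⇒ 4.905 t² − 15.757 t − 132.8 = 0.
t = [15.757 + √(248.28 + 2605.5)] / 9.810 = 7.0518 s.
Horizontal: R = v_x · t = 63.721 × 7.0518 = 449.3 m.

449.3 m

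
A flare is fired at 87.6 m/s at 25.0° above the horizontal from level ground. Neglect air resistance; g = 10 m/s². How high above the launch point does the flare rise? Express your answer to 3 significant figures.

68.5 m

Vertical component of launch velocity: v_y = 87.6 sin 25.0° = 37.02 m/s.
At the highest point the vertical velocity is zero, so v_y² = 2 g h_max.
h_max = (37.02)² / (2 × 10) = 1370 / 20.00 = 68.5 m.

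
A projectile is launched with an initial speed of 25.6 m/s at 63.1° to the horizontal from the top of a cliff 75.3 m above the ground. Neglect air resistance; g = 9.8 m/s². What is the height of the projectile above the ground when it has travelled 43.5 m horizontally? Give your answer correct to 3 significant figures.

91.9 m

v_x = 25.6 cos 63.1° = 11.58 m/s, v_y0 = 25.6 sin 63.1° = 22.83 m/s.
Time to reach x = 43.5 m: t = x / v_x = 43.5 / 11.58 = 3.756 s.
y = 75.3 + v_y0 t − ½ g t² = 75.3 + 22.83×3.756 − 4.900×3.756² = 91.9 m.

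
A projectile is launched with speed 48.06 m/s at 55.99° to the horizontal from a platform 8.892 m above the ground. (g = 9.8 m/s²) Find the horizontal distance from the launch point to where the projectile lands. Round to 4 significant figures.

224.4 m

Components: v_x = 48.06 cos 55.99° = 26.882 m/s, v_y = 48.06 sin 55.99° = 39.839 m/s.
Vertical: 0 = 8.892 + 39.839 t − ½(9.8) t² ⇒ 4.900 t² − 39.839 t − 8.892 = 0.
t = [39.839 + √(1587.1 + 174.28)] / 9.800 = 8.3477 s.
Horizontal: R = v_x · t = 26.882 × 8.3477 = 224.4 m.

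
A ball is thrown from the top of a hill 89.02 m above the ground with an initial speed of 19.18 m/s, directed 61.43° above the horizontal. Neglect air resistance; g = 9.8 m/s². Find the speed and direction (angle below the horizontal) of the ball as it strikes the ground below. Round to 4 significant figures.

45.96 m/s at 78.49° below the horizontal

v_x = 19.18 cos 61.43° = 9.1725 m/s (constant).
|v_y| at impact = √((16.845)² + 2×9.8×89.02) = 45.039 m/s.
Speed = √(9.1725² + 45.039²) = 45.96 m/s; angle = arctan(45.039/9.1725) = 78.49° below horizontal.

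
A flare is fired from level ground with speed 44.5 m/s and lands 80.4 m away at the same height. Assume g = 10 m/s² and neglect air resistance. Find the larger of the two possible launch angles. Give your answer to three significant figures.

78.0°

Level-ground range: R = v₀² sin(2θ)/g ⇒ sin 2θ = R g / v₀² = 80.4×10/44.5² = 0.4060.
2θ = arcsin(0.4060) = 23.95° or 180° − 23.95° = 156.05°.
So θ = 12.0° or θ = 78.0°.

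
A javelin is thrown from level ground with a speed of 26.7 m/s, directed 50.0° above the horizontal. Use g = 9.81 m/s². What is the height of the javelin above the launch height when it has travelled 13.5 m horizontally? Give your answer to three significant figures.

v_x = 26.7 cos 50.0° = 17.16 m/s, v_y0 = 26.7 sin 50.0° = 20.45 m/s.
Time to reach x = 13.5 m: t = x / v_x = 13.5 / 17.16 = 0.7867 s.
y = v_y0 t − ½ g t² = 20.45×0.7867 − 4.905×0.7867² = 13.1 m.

13.1 m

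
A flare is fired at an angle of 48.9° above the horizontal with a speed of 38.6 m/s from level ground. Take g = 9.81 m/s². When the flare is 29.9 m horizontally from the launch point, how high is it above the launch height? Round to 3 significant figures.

v_x = 38.6 cos 48.9° = 25.37 m/s, v_y0 = 38.6 sin 48.9° = 29.09 m/s.
Time to reach x = 29.9 m: t = x / v_x = 29.9 / 25.37 = 1.179 s.
y = v_y0 t − ½ g t² = 29.09×1.179 − 4.905×1.179² = 27.5 m.

27.5 m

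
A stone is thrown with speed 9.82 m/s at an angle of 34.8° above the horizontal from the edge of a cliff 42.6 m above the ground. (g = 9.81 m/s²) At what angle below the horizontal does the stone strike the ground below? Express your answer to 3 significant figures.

v_x = 9.82 cos 34.8° = 8.064 m/s.
At impact |v_y| = √(v_y0² + 2 g h) = √(5.604² + 2×9.81×42.6) = 29.45 m/s.
Angle below horizontal = arctan(|v_y| / v_x) = arctan(29.45 / 8.064) = 74.7°.

74.7°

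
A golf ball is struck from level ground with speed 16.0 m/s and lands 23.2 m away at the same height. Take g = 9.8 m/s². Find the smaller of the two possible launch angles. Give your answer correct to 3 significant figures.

31.3°

Level-ground range: R = v₀² sin(2θ)/g ⇒ sin 2θ = R g / v₀² = 23.2×9.8/16.0² = 0.8881.
2θ = arcsin(0.8881) = 62.64° or 180° − 62.64° = 117.36°.
So θ = 31.3° or θ = 58.7°.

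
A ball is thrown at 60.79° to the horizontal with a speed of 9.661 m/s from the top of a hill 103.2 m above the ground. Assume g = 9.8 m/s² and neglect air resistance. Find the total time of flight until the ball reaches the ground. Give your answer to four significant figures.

Vertical component: v_y = 9.661 sin 60.79° = 8.4325 m/s.
Taking up as positive with launch at y = 103.2 m, landing at y = 0: 0 = 103.2 + 8.4325 t − ½(9.8) t².
Solving 4.900 t² − 8.4325 t − 103.2 = 0 gives t = [8.4325 + √(8.4325² + 4·4.900·103.2)] / 9.800 = 5.530 s.

5.530 s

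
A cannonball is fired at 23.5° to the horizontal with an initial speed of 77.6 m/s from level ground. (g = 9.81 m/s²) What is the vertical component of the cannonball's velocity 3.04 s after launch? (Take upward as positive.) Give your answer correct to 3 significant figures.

1.12 m/s

Initial vertical component: v_y0 = 77.6 sin 23.5° = 30.94 m/s.
v_y(t) = v_y0 − g t = 30.94 − 9.81 × 3.04 = 1.12 m/s.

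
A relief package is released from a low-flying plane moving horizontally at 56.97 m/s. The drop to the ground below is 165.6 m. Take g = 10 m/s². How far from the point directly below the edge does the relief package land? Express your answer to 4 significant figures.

Initial vertical velocity is zero, so the fall time comes from h = ½ g t²: t = √(2 × 165.6 / 10) = 5.7550 s.
Horizontal motion is uniform at 56.97 m/s, so x = 56.97 × 5.7550 = 327.9 m.

327.9 m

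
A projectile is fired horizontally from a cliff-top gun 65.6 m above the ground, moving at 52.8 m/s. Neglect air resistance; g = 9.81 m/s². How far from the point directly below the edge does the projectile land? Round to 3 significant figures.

Initial vertical velocity is zero, so the fall time comes from h = ½ g t²: t = √(2 × 65.6 / 9.81) = 3.657 s.
Horizontal motion is uniform at 52.8 m/s, so x = 52.8 × 3.657 = 193 m.

193 m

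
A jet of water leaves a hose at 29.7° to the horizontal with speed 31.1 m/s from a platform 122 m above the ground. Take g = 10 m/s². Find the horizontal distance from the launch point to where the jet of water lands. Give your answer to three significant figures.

181 m

Components: v_x = 31.1 cos 29.7° = 27.01 m/s, v_y = 31.1 sin 29.7° = 15.41 m/s.
Vertical: 0 = 122 + 15.41 t − ½(10) t² ⇒ 5.000 t² − 15.41 t − 122 = 0.
t = [15.41 + √(237.5 + 2440)] / 10.00 = 6.715 s.
Horizontal: R = v_x · t = 27.01 × 6.715 = 181 m.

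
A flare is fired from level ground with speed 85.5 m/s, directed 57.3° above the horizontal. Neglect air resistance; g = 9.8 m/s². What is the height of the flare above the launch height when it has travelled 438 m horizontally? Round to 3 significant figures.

242 m

v_x = 85.5 cos 57.3° = 46.19 m/s, v_y0 = 85.5 sin 57.3° = 71.95 m/s.
Time to reach x = 438 m: t = x / v_x = 438 / 46.19 = 9.483 s.
y = v_y0 t − ½ g t² = 71.95×9.483 − 4.900×9.483² = 242 m.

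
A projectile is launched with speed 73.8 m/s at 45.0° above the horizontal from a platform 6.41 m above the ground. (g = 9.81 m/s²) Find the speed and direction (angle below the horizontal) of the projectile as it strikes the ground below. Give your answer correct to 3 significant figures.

v_x = 73.8 cos 45.0° = 52.18 m/s (constant).
|v_y| at impact = √((52.18)² + 2×9.81×6.41) = 53.37 m/s.
Speed = √(52.18² + 53.37²) = 74.6 m/s; angle = arctan(53.37/52.18) = 45.6° below horizontal.

74.6 m/s at 45.6° below the horizontal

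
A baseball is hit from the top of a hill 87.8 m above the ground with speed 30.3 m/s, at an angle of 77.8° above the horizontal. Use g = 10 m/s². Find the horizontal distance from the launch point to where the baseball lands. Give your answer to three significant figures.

51.8 m

Components: v_x = 30.3 cos 77.8° = 6.403 m/s, v_y = 30.3 sin 77.8° = 29.62 m/s.
Vertical: 0 = 87.8 + 29.62 t − ½(10) t² ⇒ 5.000 t² − 29.62 t − 87.8 = 0.
t = [29.62 + √(877.3 + 1756)] / 10.00 = 8.094 s.
Horizontal: R = v_x · t = 6.403 × 8.094 = 51.8 m.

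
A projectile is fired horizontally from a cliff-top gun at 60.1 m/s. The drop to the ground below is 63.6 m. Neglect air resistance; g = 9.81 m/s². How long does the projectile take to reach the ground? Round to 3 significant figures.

The horizontal speed doesn't affect the fall. With v_y0 = 0, h = ½ g t².
t = √(2 × 63.6 / 9.81) = √12.97 = 3.60 s.

3.60 s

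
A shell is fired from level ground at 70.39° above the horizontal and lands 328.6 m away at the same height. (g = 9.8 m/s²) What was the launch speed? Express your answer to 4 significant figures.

71.37 m/s

On level ground, R = v₀² sin(2θ) / g, so v₀ = √(R g / sin 2θ).
sin(2 × 70.39°) = 0.6323.
v₀ = √(328.6 × 9.8 / 0.6323) = √5093.0 = 71.37 m/s.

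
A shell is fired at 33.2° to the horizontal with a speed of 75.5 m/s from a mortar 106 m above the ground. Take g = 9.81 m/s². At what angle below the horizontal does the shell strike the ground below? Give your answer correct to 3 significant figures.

v_x = 75.5 cos 33.2° = 63.18 m/s.
At impact |v_y| = √(v_y0² + 2 g h) = √(41.34² + 2×9.81×106) = 61.55 m/s.
Angle below horizontal = arctan(|v_y| / v_x) = arctan(61.55 / 63.18) = 44.3°.

44.3°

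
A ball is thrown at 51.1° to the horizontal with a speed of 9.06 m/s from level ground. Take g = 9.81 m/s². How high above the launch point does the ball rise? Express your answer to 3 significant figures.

Vertical component of launch velocity: v_y = 9.06 sin 51.1° = 7.051 m/s.
At the highest point the vertical velocity is zero, so v_y² = 2 g h_max.
h_max = (7.051)² / (2 × 9.81) = 49.72 / 19.62 = 2.53 m.

2.53 m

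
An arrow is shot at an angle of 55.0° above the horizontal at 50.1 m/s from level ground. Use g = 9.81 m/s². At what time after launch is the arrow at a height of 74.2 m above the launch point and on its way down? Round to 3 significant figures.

5.72 s

v_y0 = 50.1 sin 55.0° = 41.04 m/s.
Set y = v_y0 t − ½ g t² = 74.2: 4.905 t² − 41.04 t + 74.2 = 0.
t = [41.04 ± √(1684 − 1456)] / 9.81 = (41.04 ± 15.10) / 9.81, giving t = 2.64 s or t = 5.72 s.
On the way down corresponds to the larger root: t = 5.72 s.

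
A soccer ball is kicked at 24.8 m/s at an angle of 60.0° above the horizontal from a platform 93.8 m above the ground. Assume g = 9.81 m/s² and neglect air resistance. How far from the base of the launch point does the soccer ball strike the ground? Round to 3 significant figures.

87.8 m

Components: v_x = 24.8 cos 60.0° = 12.40 m/s, v_y = 24.8 sin 60.0° = 21.48 m/s.
Vertical: 0 = 93.8 + 21.48 t − ½(9.81) t² ⇒ 4.905 t² − 21.48 t − 93.8 = 0.
t = [21.48 + √(461.4 + 1840)] / 9.810 = 7.080 s.
Horizontal: R = v_x · t = 12.40 × 7.080 = 87.8 m.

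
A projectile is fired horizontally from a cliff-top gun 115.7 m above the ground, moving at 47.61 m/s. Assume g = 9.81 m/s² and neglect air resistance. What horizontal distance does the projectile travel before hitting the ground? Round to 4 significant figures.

Initial vertical velocity is zero, so the fall time comes from h = ½ g t²: t = √(2 × 115.7 / 9.81) = 4.8568 s.
Horizontal motion is uniform at 47.61 m/s, so x = 47.61 × 4.8568 = 231.2 m.

231.2 m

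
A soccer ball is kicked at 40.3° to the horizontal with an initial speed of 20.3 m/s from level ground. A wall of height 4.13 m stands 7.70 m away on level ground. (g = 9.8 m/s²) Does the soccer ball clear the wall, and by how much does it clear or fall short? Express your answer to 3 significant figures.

v_x = 20.3 cos 40.3° = 15.48 m/s; v_y0 = 20.3 sin 40.3° = 13.13 m/s.
Time to reach the wall: t = 7.70 / 15.48 = 0.4974 s.
Height at that point: y = 13.13×0.4974 − 4.900×0.4974² = 5.319 m.
That is 5.319 − 4.13 = 1.19 m above the top of the wall, so the soccer ball clears it.

Yes — it clears the wall by 1.19 m.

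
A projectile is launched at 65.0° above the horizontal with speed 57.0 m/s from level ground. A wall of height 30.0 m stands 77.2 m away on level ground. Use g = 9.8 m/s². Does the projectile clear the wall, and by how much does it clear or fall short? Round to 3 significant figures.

Yes — it clears the wall by 85.2 m.

v_x = 57.0 cos 65.0° = 24.09 m/s; v_y0 = 57.0 sin 65.0° = 51.66 m/s.
Time to reach the wall: t = 77.2 / 24.09 = 3.205 s.
Height at that point: y = 51.66×3.205 − 4.900×3.205² = 115.2 m.
That is 115.2 − 30.0 = 85.2 m above the top of the wall, so the projectile clears it.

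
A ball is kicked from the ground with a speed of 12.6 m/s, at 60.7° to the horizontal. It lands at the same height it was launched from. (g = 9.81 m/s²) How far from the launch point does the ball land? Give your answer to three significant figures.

Components: v_x = 12.6 cos 60.7° = 6.166 m/s, v_y = 12.6 sin 60.7° = 10.99 m/s.
Time of flight (same landing height): t = 2 v_y / g = 2 × 10.99 / 9.81 = 2.241 s.
Range: R = v_x · t = 6.166 × 2.241 = 13.8 m.

13.8 m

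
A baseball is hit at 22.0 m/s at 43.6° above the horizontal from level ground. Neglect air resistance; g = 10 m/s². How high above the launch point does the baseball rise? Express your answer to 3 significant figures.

Vertical component of launch velocity: v_y = 22.0 sin 43.6° = 15.17 m/s.
At the highest point the vertical velocity is zero, so v_y² = 2 g h_max.
h_max = (15.17)² / (2 × 10) = 230.1 / 20.00 = 11.5 m.

11.5 m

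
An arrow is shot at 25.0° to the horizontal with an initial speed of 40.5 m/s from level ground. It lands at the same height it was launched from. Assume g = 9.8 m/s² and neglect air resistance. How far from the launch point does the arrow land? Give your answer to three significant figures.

Components: v_x = 40.5 cos 25.0° = 36.71 m/s, v_y = 40.5 sin 25.0° = 17.12 m/s.
Time of flight (same landing height): t = 2 v_y / g = 2 × 17.12 / 9.8 = 3.494 s.
Range: R = v_x · t = 36.71 × 3.494 = 128 m.

128 m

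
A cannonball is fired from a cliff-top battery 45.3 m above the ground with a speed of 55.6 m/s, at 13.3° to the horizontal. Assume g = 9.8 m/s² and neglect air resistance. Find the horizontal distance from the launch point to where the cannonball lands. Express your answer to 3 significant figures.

250 m

Components: v_x = 55.6 cos 13.3° = 54.11 m/s, v_y = 55.6 sin 13.3° = 12.79 m/s.
Vertical: 0 = 45.3 + 12.79 t − ½(9.8) t² ⇒ 4.900 t² − 12.79 t − 45.3 = 0.
t = [12.79 + √(163.6 + 887.9)] / 9.800 = 4.614 s.
Horizontal: R = v_x · t = 54.11 × 4.614 = 250 m.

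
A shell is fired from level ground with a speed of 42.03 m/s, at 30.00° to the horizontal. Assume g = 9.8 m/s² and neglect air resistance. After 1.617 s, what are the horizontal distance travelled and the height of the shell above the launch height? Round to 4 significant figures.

v_x = 42.03 cos 30.00° = 36.399 m/s; v_y0 = 42.03 sin 30.00° = 21.015 m/s.
x = v_x t = 36.399 × 1.617 = 58.86 m.
y = v_y0 t − ½ g t² = 21.015×1.617 − 4.900×1.617² = 21.17 m.

x = 58.86 m, y = 21.17 m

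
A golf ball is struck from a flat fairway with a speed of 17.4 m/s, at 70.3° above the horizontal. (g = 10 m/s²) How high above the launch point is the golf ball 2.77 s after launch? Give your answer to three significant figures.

7.01 m

v_y0 = 17.4 sin 70.3° = 16.38 m/s.
y(t) = v_y0 t − ½ g t² = 16.38×2.77 − 5.000×2.77² = 7.01 m.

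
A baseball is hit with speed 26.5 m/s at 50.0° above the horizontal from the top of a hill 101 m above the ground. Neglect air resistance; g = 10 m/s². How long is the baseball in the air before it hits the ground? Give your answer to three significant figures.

Vertical component: v_y = 26.5 sin 50.0° = 20.30 m/s.
Taking up as positive with launch at y = 101 m, landing at y = 0: 0 = 101 + 20.30 t − ½(10) t².
Solving 5.000 t² − 20.30 t − 101 = 0 gives t = [20.30 + √(20.30² + 4·5.000·101)] / 10.00 = 6.96 s.

6.96 s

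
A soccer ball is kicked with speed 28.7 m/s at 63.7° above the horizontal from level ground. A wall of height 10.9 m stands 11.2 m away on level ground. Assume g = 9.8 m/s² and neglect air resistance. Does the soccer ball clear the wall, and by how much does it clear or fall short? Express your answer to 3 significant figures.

v_x = 28.7 cos 63.7° = 12.72 m/s; v_y0 = 28.7 sin 63.7° = 25.73 m/s.
Time to reach the wall: t = 11.2 / 12.72 = 0.8805 s.
Height at that point: y = 25.73×0.8805 − 4.900×0.8805² = 18.86 m.
That is 18.86 − 10.9 = 7.96 m above the top of the wall, so the soccer ball clears it.

Yes — it clears the wall by 7.96 m.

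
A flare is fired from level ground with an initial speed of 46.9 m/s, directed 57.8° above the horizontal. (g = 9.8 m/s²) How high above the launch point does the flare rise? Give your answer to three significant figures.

80.4 m

Vertical component of launch velocity: v_y = 46.9 sin 57.8° = 39.69 m/s.
At the highest point the vertical velocity is zero, so v_y² = 2 g h_max.
h_max = (39.69)² / (2 × 9.8) = 1575 / 19.60 = 80.4 m.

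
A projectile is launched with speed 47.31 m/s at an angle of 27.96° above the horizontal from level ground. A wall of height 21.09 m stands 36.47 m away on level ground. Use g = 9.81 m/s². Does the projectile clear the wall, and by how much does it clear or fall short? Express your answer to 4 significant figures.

v_x = 47.31 cos 27.96° = 41.788 m/s; v_y0 = 47.31 sin 27.96° = 22.182 m/s.
Time to reach the wall: t = 36.47 / 41.788 = 0.87274 s.
Height at that point: y = 22.182×0.87274 − 4.905×0.87274² = 15.623 m.
That is 21.09 − 15.623 = 5.467 m below the top of the wall, so the projectile does not clear it.

No — it falls 5.467 m short of clearing the wall.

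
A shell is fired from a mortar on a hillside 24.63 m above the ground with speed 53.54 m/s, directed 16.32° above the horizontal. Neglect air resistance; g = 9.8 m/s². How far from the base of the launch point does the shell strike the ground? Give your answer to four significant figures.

Components: v_x = 53.54 cos 16.32° = 51.383 m/s, v_y = 53.54 sin 16.32° = 15.045 m/s.
Vertical: 0 = 24.63 + 15.045 t − ½(9.8) t² ⇒ 4.900 t² − 15.045 t − 24.63 = 0.
t = [15.045 + √(226.35 + 482.75)] / 9.800 = 4.2524 s.
Horizontal: R = v_x · t = 51.383 × 4.2524 = 218.5 m.

218.5 m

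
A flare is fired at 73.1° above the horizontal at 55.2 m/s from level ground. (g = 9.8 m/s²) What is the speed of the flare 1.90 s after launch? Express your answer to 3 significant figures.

v_x = 55.2 cos 73.1° = 16.05 m/s (constant).
v_y(t) = 55.2 sin 73.1° − g t = 52.82 − 9.8 × 1.90 = 34.20 m/s.
Speed = √(v_x² + v_y²) = √(257.6 + 1170) = 37.8 m/s.

37.8 m/s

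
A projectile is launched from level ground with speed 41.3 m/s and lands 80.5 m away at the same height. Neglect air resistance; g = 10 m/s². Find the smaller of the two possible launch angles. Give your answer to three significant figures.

14.1°

Level-ground range: R = v₀² sin(2θ)/g ⇒ sin 2θ = R g / v₀² = 80.5×10/41.3² = 0.4719.
2θ = arcsin(0.4719) = 28.16° or 180° − 28.16° = 151.84°.
So θ = 14.1° or θ = 75.9°.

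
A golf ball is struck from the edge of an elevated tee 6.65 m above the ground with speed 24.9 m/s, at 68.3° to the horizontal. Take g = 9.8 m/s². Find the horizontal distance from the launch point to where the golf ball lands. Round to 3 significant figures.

Components: v_x = 24.9 cos 68.3° = 9.207 m/s, v_y = 24.9 sin 68.3° = 23.14 m/s.
Vertical: 0 = 6.65 + 23.14 t − ½(9.8) t² ⇒ 4.900 t² − 23.14 t − 6.65 = 0.
t = [23.14 + √(535.5 + 130.3)] / 9.800 = 4.994 s.
Horizontal: R = v_x · t = 9.207 × 4.994 = 46.0 m.

46.0 m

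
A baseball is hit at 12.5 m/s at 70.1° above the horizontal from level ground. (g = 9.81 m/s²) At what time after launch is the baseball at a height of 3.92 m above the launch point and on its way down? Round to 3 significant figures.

v_y0 = 12.5 sin 70.1° = 11.75 m/s.
Set y = v_y0 t − ½ g t² = 3.92: 4.905 t² − 11.75 t + 3.92 = 0.
t = [11.75 ± √(138.1 − 76.91)] / 9.81 = (11.75 ± 7.822) / 9.81, giving t = 0.400 s or t = 2.00 s.
On the way down corresponds to the larger root: t = 2.00 s.

2.00 s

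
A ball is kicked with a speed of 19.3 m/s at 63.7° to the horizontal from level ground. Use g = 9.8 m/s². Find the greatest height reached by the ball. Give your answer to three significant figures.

15.3 m

Vertical component of launch velocity: v_y = 19.3 sin 63.7° = 17.30 m/s.
At the highest point the vertical velocity is zero, so v_y² = 2 g h_max.
h_max = (17.30)² / (2 × 9.8) = 299.3 / 19.60 = 15.3 m.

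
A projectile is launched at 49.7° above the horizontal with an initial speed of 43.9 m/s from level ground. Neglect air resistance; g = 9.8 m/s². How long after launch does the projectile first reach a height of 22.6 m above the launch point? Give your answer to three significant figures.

0.759 s

v_y0 = 43.9 sin 49.7° = 33.48 m/s.
Set y = v_y0 t − ½ g t² = 22.6: 4.900 t² − 33.48 t + 22.6 = 0.
t = [33.48 ± √(1121 − 443.0)] / 9.8 = (33.48 ± 26.04) / 9.8, giving t = 0.759 s or t = 6.07 s.
The projectile is on the way up at the first time, so t = 0.759 s.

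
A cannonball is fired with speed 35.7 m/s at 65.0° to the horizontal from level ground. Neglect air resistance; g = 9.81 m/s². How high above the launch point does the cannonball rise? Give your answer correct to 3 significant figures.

Vertical component of launch velocity: v_y = 35.7 sin 65.0° = 32.36 m/s.
At the highest point the vertical velocity is zero, so v_y² = 2 g h_max.
h_max = (32.36)² / (2 × 9.81) = 1047 / 19.62 = 53.4 m.

53.4 m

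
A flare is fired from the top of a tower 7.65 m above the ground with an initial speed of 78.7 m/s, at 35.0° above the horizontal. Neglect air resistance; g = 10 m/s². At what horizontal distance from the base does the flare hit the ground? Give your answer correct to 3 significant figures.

593 m

Components: v_x = 78.7 cos 35.0° = 64.47 m/s, v_y = 78.7 sin 35.0° = 45.14 m/s.
Vertical: 0 = 7.65 + 45.14 t − ½(10) t² ⇒ 5.000 t² − 45.14 t − 7.65 = 0.
t = [45.14 + √(2038 + 153.0)] / 10.00 = 9.195 s.
Horizontal: R = v_x · t = 64.47 × 9.195 = 593 m.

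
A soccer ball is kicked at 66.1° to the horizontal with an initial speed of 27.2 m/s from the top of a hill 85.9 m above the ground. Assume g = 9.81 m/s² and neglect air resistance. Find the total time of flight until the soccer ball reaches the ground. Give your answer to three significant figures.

Vertical component: v_y = 27.2 sin 66.1° = 24.87 m/s.
Taking up as positive with launch at y = 85.9 m, landing at y = 0: 0 = 85.9 + 24.87 t − ½(9.81) t².
Solving 4.905 t² − 24.87 t − 85.9 = 0 gives t = [24.87 + √(24.87² + 4·4.905·85.9)] / 9.810 = 7.43 s.

7.43 s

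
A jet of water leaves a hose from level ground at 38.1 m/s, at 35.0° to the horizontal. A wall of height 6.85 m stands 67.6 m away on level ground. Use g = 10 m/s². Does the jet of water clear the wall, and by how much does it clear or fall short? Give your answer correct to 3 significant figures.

Yes — it clears the wall by 17.0 m.

v_x = 38.1 cos 35.0° = 31.21 m/s; v_y0 = 38.1 sin 35.0° = 21.85 m/s.
Time to reach the wall: t = 67.6 / 31.21 = 2.166 s.
Height at that point: y = 21.85×2.166 − 5.000×2.166² = 23.87 m.
That is 23.87 − 6.85 = 17.0 m above the top of the wall, so the jet of water clears it.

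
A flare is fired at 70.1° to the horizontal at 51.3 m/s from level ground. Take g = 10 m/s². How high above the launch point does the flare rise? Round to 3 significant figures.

Vertical component of launch velocity: v_y = 51.3 sin 70.1° = 48.24 m/s.
At the highest point the vertical velocity is zero, so v_y² = 2 g h_max.
h_max = (48.24)² / (2 × 10) = 2327 / 20.00 = 116 m.

116 m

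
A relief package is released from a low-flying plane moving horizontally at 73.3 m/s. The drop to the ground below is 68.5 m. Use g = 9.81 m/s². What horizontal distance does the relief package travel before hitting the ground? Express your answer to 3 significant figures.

Initial vertical velocity is zero, so the fall time comes from h = ½ g t²: t = √(2 × 68.5 / 9.81) = 3.737 s.
Horizontal motion is uniform at 73.3 m/s, so x = 73.3 × 3.737 = 274 m.

274 m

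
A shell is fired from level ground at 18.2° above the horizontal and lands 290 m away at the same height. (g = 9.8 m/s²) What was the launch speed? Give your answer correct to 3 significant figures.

On level ground, R = v₀² sin(2θ) / g, so v₀ = √(R g / sin 2θ).
sin(2 × 18.2°) = 0.5934.
v₀ = √(290 × 9.8 / 0.5934) = √4789 = 69.2 m/s.

69.2 m/s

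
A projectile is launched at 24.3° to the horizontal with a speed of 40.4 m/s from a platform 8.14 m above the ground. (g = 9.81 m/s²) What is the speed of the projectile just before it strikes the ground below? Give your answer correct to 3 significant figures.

v_x = 40.4 cos 24.3° = 36.82 m/s is unchanged throughout.
For the vertical component, v_y² = v_y0² + 2 g h = (16.63)² + 2×9.81×8.14 = 436.3, so |v_y| = 20.89 m/s.
Impact speed = √(v_x² + v_y²) = √(1356 + 436.3) = 42.3 m/s.

42.3 m/s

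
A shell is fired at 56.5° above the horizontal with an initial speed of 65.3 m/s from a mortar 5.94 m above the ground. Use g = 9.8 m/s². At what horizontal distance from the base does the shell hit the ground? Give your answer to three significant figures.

Components: v_x = 65.3 cos 56.5° = 36.04 m/s, v_y = 65.3 sin 56.5° = 54.45 m/s.
Vertical: 0 = 5.94 + 54.45 t − ½(9.8) t² ⇒ 4.900 t² − 54.45 t − 5.94 = 0.
t = [54.45 + √(2965 + 116.4)] / 9.800 = 11.22 s.
Horizontal: R = v_x · t = 36.04 × 11.22 = 404 m.

404 m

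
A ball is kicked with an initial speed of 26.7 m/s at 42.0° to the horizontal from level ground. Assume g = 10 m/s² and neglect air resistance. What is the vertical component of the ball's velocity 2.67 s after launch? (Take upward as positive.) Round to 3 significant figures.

-8.83 m/s

Initial vertical component: v_y0 = 26.7 sin 42.0° = 17.87 m/s.
v_y(t) = v_y0 − g t = 17.87 − 10 × 2.67 = -8.83 m/s.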